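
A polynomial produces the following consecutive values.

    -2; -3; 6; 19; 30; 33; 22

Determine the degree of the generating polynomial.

D1: -1, 9, 13, 11, 3, -11
D2: 10, 4, -2, -8, -14
D3: -6, -6, -6, -6
The third differences are constant, so the polynomial has degree 3.

3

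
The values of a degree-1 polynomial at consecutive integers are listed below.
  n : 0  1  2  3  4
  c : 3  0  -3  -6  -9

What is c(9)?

-24

D1: -3 , -3 , -3 , -3
First differences constant at -3.
-9 − 3 = -12
-12 − 3 = -15
-15 − 3 = -18
-18 − 3 = -21
-21 − 3 = -24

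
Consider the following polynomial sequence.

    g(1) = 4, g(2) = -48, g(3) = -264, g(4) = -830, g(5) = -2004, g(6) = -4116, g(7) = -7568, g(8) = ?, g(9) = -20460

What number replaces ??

-12834

Using the first 7 terms:
Δ: -52, -216, -566, -1174, -2112, -3452
Δ²: -164, -350, -608, -938, -1340
Δ³: -186, -258, -330, -402
Δ⁴: -72, -72, -72
Constant fourth difference = -72.
Extend forward: -402 − 72 = -474;  -1340 − 474 = -1814;  -3452 − 1814 = -5266;  -7568 − 5266 = -12834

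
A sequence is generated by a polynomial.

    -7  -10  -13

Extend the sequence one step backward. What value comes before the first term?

-4

Δ: -3, -3
The first differences are constant at -3.
Work back: -7 + 3 = -4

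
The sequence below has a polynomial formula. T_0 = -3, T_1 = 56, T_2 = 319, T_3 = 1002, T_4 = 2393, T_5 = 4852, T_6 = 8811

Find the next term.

Δ: 59, 263, 683, 1391, 2459, 3959
Δ²: 204, 420, 708, 1068, 1500
Δ³: 216, 288, 360, 432
Δ⁴: 72, 72, 72
Constant fourth difference = 72, so extend:
432 + 72 = 504;  1500 + 504 = 2004;  3959 + 2004 = 5963;  8811 + 5963 = 14774

14774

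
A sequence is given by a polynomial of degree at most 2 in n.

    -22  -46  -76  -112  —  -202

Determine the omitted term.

Using the first 4 terms:
Δ: -24  -30  -36
Δ²: -6  -6
Constant second difference = -6.
Extend forward: -36 − 6 = -42;  -112 − 42 = -154

-154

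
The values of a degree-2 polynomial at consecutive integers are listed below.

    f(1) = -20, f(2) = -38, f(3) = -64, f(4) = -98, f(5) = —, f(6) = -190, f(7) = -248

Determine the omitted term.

Using the first 4 terms:
D1: -18, -26, -34
D2: -8, -8
Constant second difference = -8.
Extend forward: -34 − 8 = -42;  -98 − 42 = -140

-140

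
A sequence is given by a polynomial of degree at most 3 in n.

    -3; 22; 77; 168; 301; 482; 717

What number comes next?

1012

Δ: 25 , 55 , 91 , 133 , 181 , 235
Δ²: 30 , 36 , 42 , 48 , 54
Δ³: 6 , 6 , 6 , 6
The third differences are constant (6).
54 + 6 = 60;  235 + 60 = 295;  717 + 295 = 1012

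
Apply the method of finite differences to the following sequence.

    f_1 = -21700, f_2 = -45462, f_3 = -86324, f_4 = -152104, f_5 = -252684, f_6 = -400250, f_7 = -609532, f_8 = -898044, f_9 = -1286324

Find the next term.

Δ: -23762, -40862, -65780, -100580, -147566, -209282, -288512, -388280
Δ²: -17100, -24918, -34800, -46986, -61716, -79230, -99768
Δ³: -7818, -9882, -12186, -14730, -17514, -20538
Δ⁴: -2064, -2304, -2544, -2784, -3024
Δ⁵: -240, -240, -240, -240
The fifth differences are constant (-240).
-3024 − 240 = -3264;  -20538 − 3264 = -23802;  -99768 − 23802 = -123570;  -388280 − 123570 = -511850;  -1286324 − 511850 = -1798174

-1798174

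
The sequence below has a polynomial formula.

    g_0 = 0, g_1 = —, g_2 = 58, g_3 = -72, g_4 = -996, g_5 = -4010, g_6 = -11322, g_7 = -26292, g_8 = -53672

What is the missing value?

18

Using the last 7 terms:
D1: -130  -924  -3014  -7312  -14970  -27380
D2: -794  -2090  -4298  -7658  -12410
D3: -1296  -2208  -3360  -4752
D4: -912  -1152  -1392
D5: -240  -240
Constant fifth difference = -240.
Extend backward: -912 + 240 = -672;  -1296 + 672 = -624;  -794 + 624 = -170;  -130 + 170 = 40;  58 − 40 = 18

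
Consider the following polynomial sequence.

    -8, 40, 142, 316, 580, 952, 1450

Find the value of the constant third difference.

D1: 48, 102, 174, 264, 372, 498
D2: 54, 72, 90, 108, 126
D3: 18, 18, 18, 18

18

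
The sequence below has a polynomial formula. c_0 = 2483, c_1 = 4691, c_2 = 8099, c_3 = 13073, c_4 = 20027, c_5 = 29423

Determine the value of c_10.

2208, 3408, 4974, 6954, 9396
1200, 1566, 1980, 2442
366, 414, 462
48, 48
Constant fourth difference = 48, so extend:
462 + 48 = 510;  2442 + 510 = 2952;  9396 + 2952 = 12348;  29423 + 12348 = 41771
510 + 48 = 558;  2952 + 558 = 3510;  12348 + 3510 = 15858;  41771 + 15858 = 57629
558 + 48 = 606;  3510 + 606 = 4116;  15858 + 4116 = 19974;  57629 + 19974 = 77603
606 + 48 = 654;  4116 + 654 = 4770;  19974 + 4770 = 24744;  77603 + 24744 = 102347
654 + 48 = 702;  4770 + 702 = 5472;  24744 + 5472 = 30216;  102347 + 30216 = 132563

132563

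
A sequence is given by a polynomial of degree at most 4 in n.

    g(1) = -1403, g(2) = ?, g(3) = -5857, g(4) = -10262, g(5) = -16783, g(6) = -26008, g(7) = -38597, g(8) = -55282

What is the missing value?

Using the last 6 terms:
-4405, -6521, -9225, -12589, -16685
-2116, -2704, -3364, -4096
-588, -660, -732
-72, -72
Constant fourth difference = -72.
Extend backward: -588 + 72 = -516;  -2116 + 516 = -1600;  -4405 + 1600 = -2805;  -5857 + 2805 = -3052

-3052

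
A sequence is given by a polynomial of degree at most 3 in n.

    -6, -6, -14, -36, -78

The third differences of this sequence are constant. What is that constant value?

D1: 0, -8, -22, -42
D2: -8, -14, -20
D3: -6, -6

-6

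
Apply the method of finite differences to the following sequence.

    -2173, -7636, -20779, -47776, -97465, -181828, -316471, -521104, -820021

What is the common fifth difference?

-480

D1: -5463, -13143, -26997, -49689, -84363, -134643, -204633, -298917
D2: -7680, -13854, -22692, -34674, -50280, -69990, -94284
D3: -6174, -8838, -11982, -15606, -19710, -24294
D4: -2664, -3144, -3624, -4104, -4584
D5: -480, -480, -480, -480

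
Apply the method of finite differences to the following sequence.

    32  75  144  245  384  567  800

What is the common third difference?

First differences: 43, 69, 101, 139, 183, 233
Second differences: 26, 32, 38, 44, 50
Third differences: 6, 6, 6, 6

6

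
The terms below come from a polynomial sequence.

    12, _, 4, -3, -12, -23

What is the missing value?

Using the last 4 terms:
First differences: -7, -9, -11
Second differences: -2, -2
Constant second difference = -2.
Extend backward: -7 + 2 = -5;  4 + 5 = 9

9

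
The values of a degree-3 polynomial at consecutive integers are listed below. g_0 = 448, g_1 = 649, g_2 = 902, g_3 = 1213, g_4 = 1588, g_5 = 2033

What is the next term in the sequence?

Δ: 201, 253, 311, 375, 445
Δ²: 52, 58, 64, 70
Δ³: 6, 6, 6
The third differences are constant (6).
70 + 6 = 76;  445 + 76 = 521;  2033 + 521 = 2554

2554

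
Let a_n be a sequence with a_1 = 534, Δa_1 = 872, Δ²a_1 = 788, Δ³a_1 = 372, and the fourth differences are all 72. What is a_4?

5886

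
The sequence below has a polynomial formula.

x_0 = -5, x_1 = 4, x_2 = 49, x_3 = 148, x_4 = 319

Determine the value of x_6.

Δ: 9  45  99  171
Δ²: 36  54  72
Δ³: 18  18
Constant third difference = 18, so extend:
72 + 18 = 90;  171 + 90 = 261;  319 + 261 = 580
90 + 18 = 108;  261 + 108 = 369;  580 + 369 = 949

949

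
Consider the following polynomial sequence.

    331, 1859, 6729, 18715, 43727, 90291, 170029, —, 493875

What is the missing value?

Using the first 7 terms:
First differences: 1528  4870  11986  25012  46564  79738
Second differences: 3342  7116  13026  21552  33174
Third differences: 3774  5910  8526  11622
Fourth differences: 2136  2616  3096
Fifth differences: 480  480
Constant fifth difference = 480.
Extend forward: 3096 + 480 = 3576;  11622 + 3576 = 15198;  33174 + 15198 = 48372;  79738 + 48372 = 128110;  170029 + 128110 = 298139

298139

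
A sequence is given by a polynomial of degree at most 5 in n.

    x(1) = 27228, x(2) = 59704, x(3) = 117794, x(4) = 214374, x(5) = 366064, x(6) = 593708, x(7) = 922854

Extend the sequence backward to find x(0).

10754

32476, 58090, 96580, 151690, 227644, 329146
25614, 38490, 55110, 75954, 101502
12876, 16620, 20844, 25548
3744, 4224, 4704
480, 480
The fifth differences are constant at 480.
Work back: 3744 − 480 = 3264;  12876 − 3264 = 9612;  25614 − 9612 = 16002;  32476 − 16002 = 16474;  27228 − 16474 = 10754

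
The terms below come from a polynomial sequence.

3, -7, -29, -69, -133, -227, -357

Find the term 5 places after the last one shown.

-1757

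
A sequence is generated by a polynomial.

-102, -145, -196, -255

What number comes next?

-322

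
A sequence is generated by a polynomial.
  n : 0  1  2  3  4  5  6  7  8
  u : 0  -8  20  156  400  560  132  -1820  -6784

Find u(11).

-65428

First differences: -8, 28, 136, 244, 160, -428, -1952, -4964
Second differences: 36, 108, 108, -84, -588, -1524, -3012
Third differences: 72, 0, -192, -504, -936, -1488
Fourth differences: -72, -192, -312, -432, -552
Fifth differences: -120, -120, -120, -120
Constant fifth difference = -120, so extend:
-552 − 120 = -672;  -1488 − 672 = -2160;  -3012 − 2160 = -5172;  -4964 − 5172 = -10136;  -6784 − 10136 = -16920
-672 − 120 = -792;  -2160 − 792 = -2952;  -5172 − 2952 = -8124;  -10136 − 8124 = -18260;  -16920 − 18260 = -35180
-792 − 120 = -912;  -2952 − 912 = -3864;  -8124 − 3864 = -11988;  -18260 − 11988 = -30248;  -35180 − 30248 = -65428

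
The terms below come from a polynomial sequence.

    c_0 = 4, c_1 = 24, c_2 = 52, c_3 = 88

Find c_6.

244

20, 28, 36
8, 8
Constant second difference = 8, so extend:
36 + 8 = 44;  88 + 44 = 132
44 + 8 = 52;  132 + 52 = 184
52 + 8 = 60;  184 + 60 = 244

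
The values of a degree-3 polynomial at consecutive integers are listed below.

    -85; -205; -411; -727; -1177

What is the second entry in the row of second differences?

Δ: -120, -206, -316, -450
Δ²: -86, -110, -134
Δ³: -24, -24

-110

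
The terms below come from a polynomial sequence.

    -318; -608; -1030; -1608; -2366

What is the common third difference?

D1: -290, -422, -578, -758
D2: -132, -156, -180
D3: -24, -24

-24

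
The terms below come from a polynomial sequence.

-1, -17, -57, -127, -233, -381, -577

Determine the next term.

-827

First differences: -16  -40  -70  -106  -148  -196
Second differences: -24  -30  -36  -42  -48
Third differences: -6  -6  -6  -6
Constant third difference = -6, so extend:
-48 − 6 = -54;  -196 − 54 = -250;  -577 − 250 = -827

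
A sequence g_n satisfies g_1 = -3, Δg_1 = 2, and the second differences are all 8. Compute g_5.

53

Build the table forward from the leading diagonal:
Δ²: 8  8  8  8  8
Δ: 2  10  18  26  34
g: -3  -1  9  27  53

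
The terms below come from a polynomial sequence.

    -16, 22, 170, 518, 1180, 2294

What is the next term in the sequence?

First differences: 38, 148, 348, 662, 1114
Second differences: 110, 200, 314, 452
Third differences: 90, 114, 138
Fourth differences: 24, 24
The fourth differences are constant (24).
138 + 24 = 162;  452 + 162 = 614;  1114 + 614 = 1728;  2294 + 1728 = 4022

4022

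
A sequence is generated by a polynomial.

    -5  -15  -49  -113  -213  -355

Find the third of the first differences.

First differences: -10, -34, -64, -100, -142
Second differences: -24, -30, -36, -42
Third differences: -6, -6, -6

-64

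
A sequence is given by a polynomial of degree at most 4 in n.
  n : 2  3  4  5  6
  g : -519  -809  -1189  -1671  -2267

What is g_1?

First differences: -290  -380  -482  -596
Second differences: -90  -102  -114
Third differences: -12  -12
The third differences are constant at -12.
Work back: -90 + 12 = -78;  -290 + 78 = -212;  -519 + 212 = -307

-307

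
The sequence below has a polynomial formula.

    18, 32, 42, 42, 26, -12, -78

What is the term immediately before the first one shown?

6

First differences: 14  10  0  -16  -38  -66
Second differences: -4  -10  -16  -22  -28
Third differences: -6  -6  -6  -6
The third differences are constant at -6.
Work back: -4 + 6 = 2;  14 − 2 = 12;  18 − 12 = 6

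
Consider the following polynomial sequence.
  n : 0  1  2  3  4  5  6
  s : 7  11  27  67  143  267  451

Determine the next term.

707

4, 16, 40, 76, 124, 184
12, 24, 36, 48, 60
12, 12, 12, 12
Third differences constant at 12.
60 + 12 = 72;  184 + 72 = 256;  451 + 256 = 707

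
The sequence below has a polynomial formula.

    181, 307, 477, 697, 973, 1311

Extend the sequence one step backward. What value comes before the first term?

126  170  220  276  338
44  50  56  62
6  6  6
The third differences are constant at 6.
Work back: 44 − 6 = 38;  126 − 38 = 88;  181 − 88 = 93

93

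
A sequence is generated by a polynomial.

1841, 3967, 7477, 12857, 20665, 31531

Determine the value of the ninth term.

Δ: 2126  3510  5380  7808  10866
Δ²: 1384  1870  2428  3058
Δ³: 486  558  630
Δ⁴: 72  72
The fourth differences are constant (72).
630 + 72 = 702;  3058 + 702 = 3760;  10866 + 3760 = 14626;  31531 + 14626 = 46157
702 + 72 = 774;  3760 + 774 = 4534;  14626 + 4534 = 19160;  46157 + 19160 = 65317
774 + 72 = 846;  4534 + 846 = 5380;  19160 + 5380 = 24540;  65317 + 24540 = 89857

89857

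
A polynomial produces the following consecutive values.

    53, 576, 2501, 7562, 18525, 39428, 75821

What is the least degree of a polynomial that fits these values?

D1: 523, 1925, 5061, 10963, 20903, 36393
D2: 1402, 3136, 5902, 9940, 15490
D3: 1734, 2766, 4038, 5550
D4: 1032, 1272, 1512
D5: 240, 240
The fifth differences are constant, so the polynomial has degree 5.

5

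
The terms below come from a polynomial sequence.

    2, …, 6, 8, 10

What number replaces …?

4

Using the last 3 terms:
2  2
Constant first difference = 2.
Extend backward: 6 − 2 = 4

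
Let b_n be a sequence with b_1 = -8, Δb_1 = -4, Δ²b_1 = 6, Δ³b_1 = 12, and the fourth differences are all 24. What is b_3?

Build the table forward from the leading diagonal:
Δ⁴: 24, 24, 24
Δ³: 12, 36, 60
Δ²: 6, 18, 54
Δ: -4, 2, 20
b: -8, -12, -10

-10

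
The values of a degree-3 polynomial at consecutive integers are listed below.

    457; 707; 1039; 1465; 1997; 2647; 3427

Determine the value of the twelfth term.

D1: 250, 332, 426, 532, 650, 780
D2: 82, 94, 106, 118, 130
D3: 12, 12, 12, 12
The third differences are constant (12).
130 + 12 = 142;  780 + 142 = 922;  3427 + 922 = 4349
142 + 12 = 154;  922 + 154 = 1076;  4349 + 1076 = 5425
154 + 12 = 166;  1076 + 166 = 1242;  5425 + 1242 = 6667
166 + 12 = 178;  1242 + 178 = 1420;  6667 + 1420 = 8087
178 + 12 = 190;  1420 + 190 = 1610;  8087 + 1610 = 9697

9697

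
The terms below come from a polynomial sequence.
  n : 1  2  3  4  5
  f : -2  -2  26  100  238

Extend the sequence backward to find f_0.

8

D1: 0  28  74  138
D2: 28  46  64
D3: 18  18
The third differences are constant at 18.
Work back: 28 − 18 = 10;  0 − 10 = -10;  -2 + 10 = 8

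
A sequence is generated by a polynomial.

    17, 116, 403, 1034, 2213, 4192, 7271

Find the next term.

11798

First differences: 99  287  631  1179  1979  3079
Second differences: 188  344  548  800  1100
Third differences: 156  204  252  300
Fourth differences: 48  48  48
Constant fourth difference = 48, so extend:
300 + 48 = 348;  1100 + 348 = 1448;  3079 + 1448 = 4527;  7271 + 4527 = 11798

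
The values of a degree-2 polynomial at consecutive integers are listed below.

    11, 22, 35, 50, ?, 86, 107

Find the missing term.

67

Using the first 4 terms:
Δ: 11, 13, 15
Δ²: 2, 2
Constant second difference = 2.
Extend forward: 15 + 2 = 17;  50 + 17 = 67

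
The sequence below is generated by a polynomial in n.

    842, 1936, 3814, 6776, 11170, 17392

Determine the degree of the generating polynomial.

4

D1: 1094, 1878, 2962, 4394, 6222
D2: 784, 1084, 1432, 1828
D3: 300, 348, 396
D4: 48, 48
The fourth differences are constant, so the polynomial has degree 4.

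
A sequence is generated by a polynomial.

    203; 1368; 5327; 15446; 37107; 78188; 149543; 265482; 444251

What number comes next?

Δ: 1165  3959  10119  21661  41081  71355  115939  178769
Δ²: 2794  6160  11542  19420  30274  44584  62830
Δ³: 3366  5382  7878  10854  14310  18246
Δ⁴: 2016  2496  2976  3456  3936
Δ⁵: 480  480  480  480
The fifth differences are constant (480).
3936 + 480 = 4416;  18246 + 4416 = 22662;  62830 + 22662 = 85492;  178769 + 85492 = 264261;  444251 + 264261 = 708512

708512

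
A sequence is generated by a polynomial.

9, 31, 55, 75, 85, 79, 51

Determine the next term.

-5

D1: 22, 24, 20, 10, -6, -28
D2: 2, -4, -10, -16, -22
D3: -6, -6, -6, -6
Constant third difference = -6, so extend:
-22 − 6 = -28;  -28 − 28 = -56;  51 − 56 = -5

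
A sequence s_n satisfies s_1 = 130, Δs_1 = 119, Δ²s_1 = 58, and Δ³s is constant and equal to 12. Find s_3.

426

Build the table forward from the leading diagonal:
Δ³: 12  12  12
Δ²: 58  70  82
Δ: 119  177  247
s: 130  249  426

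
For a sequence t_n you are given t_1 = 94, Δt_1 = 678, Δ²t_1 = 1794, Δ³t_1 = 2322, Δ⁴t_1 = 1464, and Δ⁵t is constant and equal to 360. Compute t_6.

Build the table forward from the leading diagonal:
Δ⁵: 360, 360, 360, 360, 360, 360
Δ⁴: 1464, 1824, 2184, 2544, 2904, 3264
Δ³: 2322, 3786, 5610, 7794, 10338, 13242
Δ²: 1794, 4116, 7902, 13512, 21306, 31644
Δ: 678, 2472, 6588, 14490, 28002, 49308
t: 94, 772, 3244, 9832, 24322, 52324

52324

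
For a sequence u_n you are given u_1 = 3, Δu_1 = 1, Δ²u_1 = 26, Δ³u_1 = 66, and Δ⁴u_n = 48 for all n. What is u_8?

4546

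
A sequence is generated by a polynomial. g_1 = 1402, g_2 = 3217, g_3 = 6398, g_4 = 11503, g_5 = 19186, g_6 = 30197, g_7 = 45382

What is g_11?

1815, 3181, 5105, 7683, 11011, 15185
1366, 1924, 2578, 3328, 4174
558, 654, 750, 846
96, 96, 96
The fourth differences are constant (96).
846 + 96 = 942;  4174 + 942 = 5116;  15185 + 5116 = 20301;  45382 + 20301 = 65683
942 + 96 = 1038;  5116 + 1038 = 6154;  20301 + 6154 = 26455;  65683 + 26455 = 92138
1038 + 96 = 1134;  6154 + 1134 = 7288;  26455 + 7288 = 33743;  92138 + 33743 = 125881
1134 + 96 = 1230;  7288 + 1230 = 8518;  33743 + 8518 = 42261;  125881 + 42261 = 168142

168142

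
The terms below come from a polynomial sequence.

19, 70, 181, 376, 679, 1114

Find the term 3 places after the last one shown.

Δ: 51  111  195  303  435
Δ²: 60  84  108  132
Δ³: 24  24  24
The third differences are constant (24).
132 + 24 = 156;  435 + 156 = 591;  1114 + 591 = 1705
156 + 24 = 180;  591 + 180 = 771;  1705 + 771 = 2476
180 + 24 = 204;  771 + 204 = 975;  2476 + 975 = 3451

3451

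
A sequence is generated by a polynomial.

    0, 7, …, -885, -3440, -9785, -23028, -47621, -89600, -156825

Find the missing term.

Using the last 7 terms:
Δ: -2555  -6345  -13243  -24593  -41979  -67225
Δ²: -3790  -6898  -11350  -17386  -25246
Δ³: -3108  -4452  -6036  -7860
Δ⁴: -1344  -1584  -1824
Δ⁵: -240  -240
Constant fifth difference = -240.
Extend backward: -1344 + 240 = -1104;  -3108 + 1104 = -2004;  -3790 + 2004 = -1786;  -2555 + 1786 = -769;  -885 + 769 = -116

-116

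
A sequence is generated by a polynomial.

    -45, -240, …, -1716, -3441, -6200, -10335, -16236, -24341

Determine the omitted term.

Using the last 6 terms:
D1: -1725  -2759  -4135  -5901  -8105
D2: -1034  -1376  -1766  -2204
D3: -342  -390  -438
D4: -48  -48
Constant fourth difference = -48.
Extend backward: -342 + 48 = -294;  -1034 + 294 = -740;  -1725 + 740 = -985;  -1716 + 985 = -731

-731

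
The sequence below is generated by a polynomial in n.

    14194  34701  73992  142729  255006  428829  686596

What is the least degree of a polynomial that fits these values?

5

20507, 39291, 68737, 112277, 173823, 257767
18784, 29446, 43540, 61546, 83944
10662, 14094, 18006, 22398
3432, 3912, 4392
480, 480
The fifth differences are constant, so the polynomial has degree 5.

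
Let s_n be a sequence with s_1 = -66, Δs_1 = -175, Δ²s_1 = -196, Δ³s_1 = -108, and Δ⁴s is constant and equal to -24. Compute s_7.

-6576

Build the table forward from the leading diagonal:
Δ⁴: -24  -24  -24  -24  -24  -24  -24
Δ³: -108  -132  -156  -180  -204  -228  -252
Δ²: -196  -304  -436  -592  -772  -976  -1204
Δ: -175  -371  -675  -1111  -1703  -2475  -3451
s: -66  -241  -612  -1287  -2398  -4101  -6576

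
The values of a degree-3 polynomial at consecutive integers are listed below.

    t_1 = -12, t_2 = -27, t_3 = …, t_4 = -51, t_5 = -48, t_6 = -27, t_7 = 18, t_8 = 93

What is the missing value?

-42

Using the last 5 terms:
Δ: 3  21  45  75
Δ²: 18  24  30
Δ³: 6  6
Constant third difference = 6.
Extend backward: 18 − 6 = 12;  3 − 12 = -9;  -51 + 9 = -42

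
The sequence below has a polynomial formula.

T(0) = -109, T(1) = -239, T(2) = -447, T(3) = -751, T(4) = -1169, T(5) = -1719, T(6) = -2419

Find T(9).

-5599

-130, -208, -304, -418, -550, -700
-78, -96, -114, -132, -150
-18, -18, -18, -18
Constant third difference = -18, so extend:
-150 − 18 = -168;  -700 − 168 = -868;  -2419 − 868 = -3287
-168 − 18 = -186;  -868 − 186 = -1054;  -3287 − 1054 = -4341
-186 − 18 = -204;  -1054 − 204 = -1258;  -4341 − 1258 = -5599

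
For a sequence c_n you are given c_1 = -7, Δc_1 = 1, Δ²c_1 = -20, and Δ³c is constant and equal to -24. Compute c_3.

-25

Build the table forward from the leading diagonal:
Third differences: -24  -24  -24
Second differences: -20  -44  -68
First differences: 1  -19  -63
c: -7  -6  -25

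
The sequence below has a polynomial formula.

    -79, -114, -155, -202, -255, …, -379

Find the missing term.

-314

Using the first 5 terms:
-35, -41, -47, -53
-6, -6, -6
Constant second difference = -6.
Extend forward: -53 − 6 = -59;  -255 − 59 = -314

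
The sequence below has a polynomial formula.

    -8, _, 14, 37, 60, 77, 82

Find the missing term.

-3

Using the last 5 terms:
23, 23, 17, 5
0, -6, -12
-6, -6
Constant third difference = -6.
Extend backward: 0 + 6 = 6;  23 − 6 = 17;  14 − 17 = -3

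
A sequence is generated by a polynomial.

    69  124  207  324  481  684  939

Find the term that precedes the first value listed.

36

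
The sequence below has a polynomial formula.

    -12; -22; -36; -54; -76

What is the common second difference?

-4

D1: -10, -14, -18, -22
D2: -4, -4, -4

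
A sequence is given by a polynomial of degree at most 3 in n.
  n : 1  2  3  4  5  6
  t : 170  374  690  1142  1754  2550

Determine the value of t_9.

D1: 204, 316, 452, 612, 796
D2: 112, 136, 160, 184
D3: 24, 24, 24
Third differences constant at 24.
184 + 24 = 208;  796 + 208 = 1004;  2550 + 1004 = 3554
208 + 24 = 232;  1004 + 232 = 1236;  3554 + 1236 = 4790
232 + 24 = 256;  1236 + 256 = 1492;  4790 + 1492 = 6282

6282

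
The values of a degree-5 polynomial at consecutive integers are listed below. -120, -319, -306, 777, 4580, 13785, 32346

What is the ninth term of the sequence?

D1: -199  13  1083  3803  9205  18561
D2: 212  1070  2720  5402  9356
D3: 858  1650  2682  3954
D4: 792  1032  1272
D5: 240  240
The fifth differences are constant (240).
1272 + 240 = 1512;  3954 + 1512 = 5466;  9356 + 5466 = 14822;  18561 + 14822 = 33383;  32346 + 33383 = 65729
1512 + 240 = 1752;  5466 + 1752 = 7218;  14822 + 7218 = 22040;  33383 + 22040 = 55423;  65729 + 55423 = 121152

121152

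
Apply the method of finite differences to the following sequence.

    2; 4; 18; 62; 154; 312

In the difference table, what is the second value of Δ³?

18

Δ: 2, 14, 44, 92, 158
Δ²: 12, 30, 48, 66
Δ³: 18, 18, 18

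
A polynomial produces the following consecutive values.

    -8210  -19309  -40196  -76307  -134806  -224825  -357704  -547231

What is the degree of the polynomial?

First differences: -11099, -20887, -36111, -58499, -90019, -132879, -189527
Second differences: -9788, -15224, -22388, -31520, -42860, -56648
Third differences: -5436, -7164, -9132, -11340, -13788
Fourth differences: -1728, -1968, -2208, -2448
Fifth differences: -240, -240, -240
The fifth differences are constant, so the polynomial has degree 5.

5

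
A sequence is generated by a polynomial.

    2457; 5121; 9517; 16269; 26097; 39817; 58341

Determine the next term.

82677

2664 , 4396 , 6752 , 9828 , 13720 , 18524
1732 , 2356 , 3076 , 3892 , 4804
624 , 720 , 816 , 912
96 , 96 , 96
Constant fourth difference = 96, so extend:
912 + 96 = 1008;  4804 + 1008 = 5812;  18524 + 5812 = 24336;  58341 + 24336 = 82677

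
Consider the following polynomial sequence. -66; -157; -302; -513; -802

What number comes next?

Δ: -91, -145, -211, -289
Δ²: -54, -66, -78
Δ³: -12, -12
Third differences constant at -12.
-78 − 12 = -90;  -289 − 90 = -379;  -802 − 379 = -1181

-1181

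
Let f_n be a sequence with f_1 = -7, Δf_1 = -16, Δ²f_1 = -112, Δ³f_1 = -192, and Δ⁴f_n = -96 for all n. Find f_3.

-151

Build the table forward from the leading diagonal:
Fourth differences: -96, -96, -96
Third differences: -192, -288, -384
Second differences: -112, -304, -592
First differences: -16, -128, -432
f: -7, -23, -151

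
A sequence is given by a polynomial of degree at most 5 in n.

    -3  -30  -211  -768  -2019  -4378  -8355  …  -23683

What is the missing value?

-14556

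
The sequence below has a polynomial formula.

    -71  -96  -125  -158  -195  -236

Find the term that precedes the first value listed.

-50

Δ: -25  -29  -33  -37  -41
Δ²: -4  -4  -4  -4
The second differences are constant at -4.
Work back: -25 + 4 = -21;  -71 + 21 = -50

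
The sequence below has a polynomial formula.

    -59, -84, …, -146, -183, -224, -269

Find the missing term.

Using the last 4 terms:
First differences: -37, -41, -45
Second differences: -4, -4
Constant second difference = -4.
Extend backward: -37 + 4 = -33;  -146 + 33 = -113

-113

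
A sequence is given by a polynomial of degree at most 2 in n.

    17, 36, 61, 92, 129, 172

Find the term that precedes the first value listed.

D1: 19, 25, 31, 37, 43
D2: 6, 6, 6, 6
The second differences are constant at 6.
Work back: 19 − 6 = 13;  17 − 13 = 4

4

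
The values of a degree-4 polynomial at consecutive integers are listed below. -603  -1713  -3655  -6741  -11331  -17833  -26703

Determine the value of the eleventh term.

-96663

-1110, -1942, -3086, -4590, -6502, -8870
-832, -1144, -1504, -1912, -2368
-312, -360, -408, -456
-48, -48, -48
Constant fourth difference = -48, so extend:
-456 − 48 = -504;  -2368 − 504 = -2872;  -8870 − 2872 = -11742;  -26703 − 11742 = -38445
-504 − 48 = -552;  -2872 − 552 = -3424;  -11742 − 3424 = -15166;  -38445 − 15166 = -53611
-552 − 48 = -600;  -3424 − 600 = -4024;  -15166 − 4024 = -19190;  -53611 − 19190 = -72801
-600 − 48 = -648;  -4024 − 648 = -4672;  -19190 − 4672 = -23862;  -72801 − 23862 = -96663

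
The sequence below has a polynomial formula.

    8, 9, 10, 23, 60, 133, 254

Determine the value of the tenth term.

1025

First differences: 1, 1, 13, 37, 73, 121
Second differences: 0, 12, 24, 36, 48
Third differences: 12, 12, 12, 12
Constant third difference = 12, so extend:
48 + 12 = 60;  121 + 60 = 181;  254 + 181 = 435
60 + 12 = 72;  181 + 72 = 253;  435 + 253 = 688
72 + 12 = 84;  253 + 84 = 337;  688 + 337 = 1025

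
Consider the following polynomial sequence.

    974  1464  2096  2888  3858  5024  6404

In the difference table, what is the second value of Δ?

D1: 490, 632, 792, 970, 1166, 1380
D2: 142, 160, 178, 196, 214
D3: 18, 18, 18, 18

632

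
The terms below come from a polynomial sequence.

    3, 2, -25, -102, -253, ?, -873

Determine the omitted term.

-502

Using the first 5 terms:
First differences: -1, -27, -77, -151
Second differences: -26, -50, -74
Third differences: -24, -24
Constant third difference = -24.
Extend forward: -74 − 24 = -98;  -151 − 98 = -249;  -253 − 249 = -502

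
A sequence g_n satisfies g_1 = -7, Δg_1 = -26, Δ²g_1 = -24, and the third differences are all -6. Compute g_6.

Build the table forward from the leading diagonal:
D3: -6, -6, -6, -6, -6, -6
D2: -24, -30, -36, -42, -48, -54
D1: -26, -50, -80, -116, -158, -206
g: -7, -33, -83, -163, -279, -437

-437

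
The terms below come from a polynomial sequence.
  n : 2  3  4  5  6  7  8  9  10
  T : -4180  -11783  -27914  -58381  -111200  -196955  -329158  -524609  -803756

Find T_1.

D1: -7603  -16131  -30467  -52819  -85755  -132203  -195451  -279147
D2: -8528  -14336  -22352  -32936  -46448  -63248  -83696
D3: -5808  -8016  -10584  -13512  -16800  -20448
D4: -2208  -2568  -2928  -3288  -3648
D5: -360  -360  -360  -360
The fifth differences are constant at -360.
Work back: -2208 + 360 = -1848;  -5808 + 1848 = -3960;  -8528 + 3960 = -4568;  -7603 + 4568 = -3035;  -4180 + 3035 = -1145

-1145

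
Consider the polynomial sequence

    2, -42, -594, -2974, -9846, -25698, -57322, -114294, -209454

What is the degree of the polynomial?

D1: -44, -552, -2380, -6872, -15852, -31624, -56972, -95160
D2: -508, -1828, -4492, -8980, -15772, -25348, -38188
D3: -1320, -2664, -4488, -6792, -9576, -12840
D4: -1344, -1824, -2304, -2784, -3264
D5: -480, -480, -480, -480
The fifth differences are constant, so the polynomial has degree 5.

5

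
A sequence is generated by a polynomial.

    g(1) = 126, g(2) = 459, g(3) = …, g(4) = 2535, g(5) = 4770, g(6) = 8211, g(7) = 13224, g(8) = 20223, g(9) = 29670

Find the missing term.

1188

Using the last 6 terms:
Δ: 2235, 3441, 5013, 6999, 9447
Δ²: 1206, 1572, 1986, 2448
Δ³: 366, 414, 462
Δ⁴: 48, 48
Constant fourth difference = 48.
Extend backward: 366 − 48 = 318;  1206 − 318 = 888;  2235 − 888 = 1347;  2535 − 1347 = 1188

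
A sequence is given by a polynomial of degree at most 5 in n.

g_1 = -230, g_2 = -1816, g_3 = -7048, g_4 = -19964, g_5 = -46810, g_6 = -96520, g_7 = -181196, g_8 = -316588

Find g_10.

First differences: -1586  -5232  -12916  -26846  -49710  -84676  -135392
Second differences: -3646  -7684  -13930  -22864  -34966  -50716
Third differences: -4038  -6246  -8934  -12102  -15750
Fourth differences: -2208  -2688  -3168  -3648
Fifth differences: -480  -480  -480
Fifth differences constant at -480.
-3648 − 480 = -4128;  -15750 − 4128 = -19878;  -50716 − 19878 = -70594;  -135392 − 70594 = -205986;  -316588 − 205986 = -522574
-4128 − 480 = -4608;  -19878 − 4608 = -24486;  -70594 − 24486 = -95080;  -205986 − 95080 = -301066;  -522574 − 301066 = -823640

-823640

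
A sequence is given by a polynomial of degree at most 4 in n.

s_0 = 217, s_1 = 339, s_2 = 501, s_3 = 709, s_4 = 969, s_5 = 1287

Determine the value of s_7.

122, 162, 208, 260, 318
40, 46, 52, 58
6, 6, 6
Third differences constant at 6.
58 + 6 = 64;  318 + 64 = 382;  1287 + 382 = 1669
64 + 6 = 70;  382 + 70 = 452;  1669 + 452 = 2121

2121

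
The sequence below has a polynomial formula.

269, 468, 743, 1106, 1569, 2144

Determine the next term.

Δ: 199  275  363  463  575
Δ²: 76  88  100  112
Δ³: 12  12  12
Constant third difference = 12, so extend:
112 + 12 = 124;  575 + 124 = 699;  2144 + 699 = 2843

2843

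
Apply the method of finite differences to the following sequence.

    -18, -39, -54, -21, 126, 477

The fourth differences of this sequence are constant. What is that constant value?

D1: -21, -15, 33, 147, 351
D2: 6, 48, 114, 204
D3: 42, 66, 90
D4: 24, 24

24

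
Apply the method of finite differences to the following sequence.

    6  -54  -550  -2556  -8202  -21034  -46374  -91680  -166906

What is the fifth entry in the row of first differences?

D1: -60, -496, -2006, -5646, -12832, -25340, -45306, -75226
D2: -436, -1510, -3640, -7186, -12508, -19966, -29920
D3: -1074, -2130, -3546, -5322, -7458, -9954
D4: -1056, -1416, -1776, -2136, -2496
D5: -360, -360, -360, -360

-12832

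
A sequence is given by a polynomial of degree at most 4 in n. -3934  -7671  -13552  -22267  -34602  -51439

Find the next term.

-73756

First differences: -3737  -5881  -8715  -12335  -16837
Second differences: -2144  -2834  -3620  -4502
Third differences: -690  -786  -882
Fourth differences: -96  -96
The fourth differences are constant (-96).
-882 − 96 = -978;  -4502 − 978 = -5480;  -16837 − 5480 = -22317;  -51439 − 22317 = -73756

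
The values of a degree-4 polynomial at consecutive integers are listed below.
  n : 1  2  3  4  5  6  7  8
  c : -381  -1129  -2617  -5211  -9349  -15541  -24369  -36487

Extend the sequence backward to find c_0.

-748  -1488  -2594  -4138  -6192  -8828  -12118
-740  -1106  -1544  -2054  -2636  -3290
-366  -438  -510  -582  -654
-72  -72  -72  -72
The fourth differences are constant at -72.
Work back: -366 + 72 = -294;  -740 + 294 = -446;  -748 + 446 = -302;  -381 + 302 = -79

-79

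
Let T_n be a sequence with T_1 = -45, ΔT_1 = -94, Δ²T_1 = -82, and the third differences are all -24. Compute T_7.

Build the table forward from the leading diagonal:
Third differences: -24, -24, -24, -24, -24, -24, -24
Second differences: -82, -106, -130, -154, -178, -202, -226
First differences: -94, -176, -282, -412, -566, -744, -946
T: -45, -139, -315, -597, -1009, -1575, -2319

-2319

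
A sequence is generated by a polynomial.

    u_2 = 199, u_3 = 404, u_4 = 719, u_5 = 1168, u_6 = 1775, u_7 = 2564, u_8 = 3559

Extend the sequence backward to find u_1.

80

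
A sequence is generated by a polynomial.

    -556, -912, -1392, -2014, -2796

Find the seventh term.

-4912

Δ: -356  -480  -622  -782
Δ²: -124  -142  -160
Δ³: -18  -18
The third differences are constant (-18).
-160 − 18 = -178;  -782 − 178 = -960;  -2796 − 960 = -3756
-178 − 18 = -196;  -960 − 196 = -1156;  -3756 − 1156 = -4912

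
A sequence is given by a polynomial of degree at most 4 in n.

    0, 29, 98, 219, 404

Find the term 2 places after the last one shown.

29 , 69 , 121 , 185
40 , 52 , 64
12 , 12
The third differences are constant (12).
64 + 12 = 76;  185 + 76 = 261;  404 + 261 = 665
76 + 12 = 88;  261 + 88 = 349;  665 + 349 = 1014

1014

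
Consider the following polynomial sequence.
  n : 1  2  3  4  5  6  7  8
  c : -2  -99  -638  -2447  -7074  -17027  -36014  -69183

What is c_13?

First differences: -97, -539, -1809, -4627, -9953, -18987, -33169
Second differences: -442, -1270, -2818, -5326, -9034, -14182
Third differences: -828, -1548, -2508, -3708, -5148
Fourth differences: -720, -960, -1200, -1440
Fifth differences: -240, -240, -240
Fifth differences constant at -240.
-1440 − 240 = -1680;  -5148 − 1680 = -6828;  -14182 − 6828 = -21010;  -33169 − 21010 = -54179;  -69183 − 54179 = -123362
-1680 − 240 = -1920;  -6828 − 1920 = -8748;  -21010 − 8748 = -29758;  -54179 − 29758 = -83937;  -123362 − 83937 = -207299
-1920 − 240 = -2160;  -8748 − 2160 = -10908;  -29758 − 10908 = -40666;  -83937 − 40666 = -124603;  -207299 − 124603 = -331902
-2160 − 240 = -2400;  -10908 − 2400 = -13308;  -40666 − 13308 = -53974;  -124603 − 53974 = -178577;  -331902 − 178577 = -510479
-2400 − 240 = -2640;  -13308 − 2640 = -15948;  -53974 − 15948 = -69922;  -178577 − 69922 = -248499;  -510479 − 248499 = -758978

-758978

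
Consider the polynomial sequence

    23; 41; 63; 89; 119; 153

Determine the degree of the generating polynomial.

2

First differences: 18, 22, 26, 30, 34
Second differences: 4, 4, 4, 4
The second differences are constant, so the polynomial has degree 2.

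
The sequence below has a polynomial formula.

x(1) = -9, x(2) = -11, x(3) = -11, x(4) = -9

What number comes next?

First differences: -2, 0, 2
Second differences: 2, 2
The second differences are constant (2).
2 + 2 = 4;  -9 + 4 = -5

-5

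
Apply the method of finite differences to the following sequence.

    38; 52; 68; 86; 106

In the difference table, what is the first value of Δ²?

Δ: 14, 16, 18, 20
Δ²: 2, 2, 2

2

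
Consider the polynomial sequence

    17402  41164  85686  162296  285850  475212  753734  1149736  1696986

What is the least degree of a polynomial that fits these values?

Δ: 23762, 44522, 76610, 123554, 189362, 278522, 396002, 547250
Δ²: 20760, 32088, 46944, 65808, 89160, 117480, 151248
Δ³: 11328, 14856, 18864, 23352, 28320, 33768
Δ⁴: 3528, 4008, 4488, 4968, 5448
Δ⁵: 480, 480, 480, 480
The fifth differences are constant, so the polynomial has degree 5.

5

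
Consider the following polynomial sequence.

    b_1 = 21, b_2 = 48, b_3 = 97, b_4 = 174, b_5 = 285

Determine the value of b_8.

27  49  77  111
22  28  34
6  6
Constant third difference = 6, so extend:
34 + 6 = 40;  111 + 40 = 151;  285 + 151 = 436
40 + 6 = 46;  151 + 46 = 197;  436 + 197 = 633
46 + 6 = 52;  197 + 52 = 249;  633 + 249 = 882

882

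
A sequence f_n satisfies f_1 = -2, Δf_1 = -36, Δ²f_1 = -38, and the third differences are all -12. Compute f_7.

Build the table forward from the leading diagonal:
Δ³: -12  -12  -12  -12  -12  -12  -12
Δ²: -38  -50  -62  -74  -86  -98  -110
Δ: -36  -74  -124  -186  -260  -346  -444
f: -2  -38  -112  -236  -422  -682  -1028

-1028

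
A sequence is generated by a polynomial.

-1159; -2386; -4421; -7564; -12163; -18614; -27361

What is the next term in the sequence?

D1: -1227, -2035, -3143, -4599, -6451, -8747
D2: -808, -1108, -1456, -1852, -2296
D3: -300, -348, -396, -444
D4: -48, -48, -48
Constant fourth difference = -48, so extend:
-444 − 48 = -492;  -2296 − 492 = -2788;  -8747 − 2788 = -11535;  -27361 − 11535 = -38896

-38896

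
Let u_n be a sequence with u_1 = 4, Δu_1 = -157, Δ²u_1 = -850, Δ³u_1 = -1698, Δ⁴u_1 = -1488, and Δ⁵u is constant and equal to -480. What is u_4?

-4715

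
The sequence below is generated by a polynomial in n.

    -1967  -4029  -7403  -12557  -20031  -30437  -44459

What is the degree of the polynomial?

Δ: -2062, -3374, -5154, -7474, -10406, -14022
Δ²: -1312, -1780, -2320, -2932, -3616
Δ³: -468, -540, -612, -684
Δ⁴: -72, -72, -72
The fourth differences are constant, so the polynomial has degree 4.

4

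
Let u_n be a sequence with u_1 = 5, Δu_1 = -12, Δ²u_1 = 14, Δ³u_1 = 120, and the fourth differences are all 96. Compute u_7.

3983

Build the table forward from the leading diagonal:
Δ⁴: 96, 96, 96, 96, 96, 96, 96
Δ³: 120, 216, 312, 408, 504, 600, 696
Δ²: 14, 134, 350, 662, 1070, 1574, 2174
Δ: -12, 2, 136, 486, 1148, 2218, 3792
u: 5, -7, -5, 131, 617, 1765, 3983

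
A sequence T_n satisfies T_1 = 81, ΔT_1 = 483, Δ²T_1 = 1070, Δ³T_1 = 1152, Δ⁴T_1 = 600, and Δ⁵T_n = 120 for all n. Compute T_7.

51789

Build the table forward from the leading diagonal:
D5: 120  120  120  120  120  120  120
D4: 600  720  840  960  1080  1200  1320
D3: 1152  1752  2472  3312  4272  5352  6552
D2: 1070  2222  3974  6446  9758  14030  19382
D1: 483  1553  3775  7749  14195  23953  37983
T: 81  564  2117  5892  13641  27836  51789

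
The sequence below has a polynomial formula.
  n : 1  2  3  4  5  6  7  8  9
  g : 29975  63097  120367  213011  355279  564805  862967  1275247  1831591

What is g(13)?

Δ: 33122, 57270, 92644, 142268, 209526, 298162, 412280, 556344
Δ²: 24148, 35374, 49624, 67258, 88636, 114118, 144064
Δ³: 11226, 14250, 17634, 21378, 25482, 29946
Δ⁴: 3024, 3384, 3744, 4104, 4464
Δ⁵: 360, 360, 360, 360
Fifth differences constant at 360.
4464 + 360 = 4824;  29946 + 4824 = 34770;  144064 + 34770 = 178834;  556344 + 178834 = 735178;  1831591 + 735178 = 2566769
4824 + 360 = 5184;  34770 + 5184 = 39954;  178834 + 39954 = 218788;  735178 + 218788 = 953966;  2566769 + 953966 = 3520735
5184 + 360 = 5544;  39954 + 5544 = 45498;  218788 + 45498 = 264286;  953966 + 264286 = 1218252;  3520735 + 1218252 = 4738987
5544 + 360 = 5904;  45498 + 5904 = 51402;  264286 + 51402 = 315688;  1218252 + 315688 = 1533940;  4738987 + 1533940 = 6272927

6272927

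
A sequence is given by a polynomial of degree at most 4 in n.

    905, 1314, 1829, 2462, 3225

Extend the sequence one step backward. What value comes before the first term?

Δ: 409  515  633  763
Δ²: 106  118  130
Δ³: 12  12
The third differences are constant at 12.
Work back: 106 − 12 = 94;  409 − 94 = 315;  905 − 315 = 590

590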